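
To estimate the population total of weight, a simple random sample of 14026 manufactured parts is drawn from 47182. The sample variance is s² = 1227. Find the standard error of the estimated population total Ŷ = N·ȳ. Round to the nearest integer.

Var(Ŷ) = N²·Var(ȳ) = N²·(1 − n/N)·s²/n.
f = 14026/47182 = 0.29727438; Var(ȳ) = 0.70272562·1227/14026 = 0.061474713.
Var(Ŷ) = 47182² · 0.061474713 = 1.3685139 × 10^8.
SE(Ŷ) = √(1.3685139 × 10^8) = 11698.

11698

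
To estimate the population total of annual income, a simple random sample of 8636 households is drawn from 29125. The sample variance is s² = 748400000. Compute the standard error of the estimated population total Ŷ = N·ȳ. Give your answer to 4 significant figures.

Var(Ŷ) = N²·Var(ȳ) = N²·(1 − n/N)·s²/n.
f = 8636/29125 = 0.29651502; Var(ȳ) = 0.70348498·748400000/8636 = 60964.354.
Var(Ŷ) = 29125² · 60964.354 = 5.1713966 × 10^13.
SE(Ŷ) = √(5.1713966 × 10^13) = 7.191 × 10^6.

7.191 × 10^6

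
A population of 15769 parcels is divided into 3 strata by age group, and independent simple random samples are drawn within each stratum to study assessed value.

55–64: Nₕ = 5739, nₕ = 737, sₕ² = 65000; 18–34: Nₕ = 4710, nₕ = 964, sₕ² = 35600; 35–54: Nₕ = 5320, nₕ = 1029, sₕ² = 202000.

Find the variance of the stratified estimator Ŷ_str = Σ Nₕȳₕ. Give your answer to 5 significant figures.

Var(Ŷ_str) = Σₕ Nₕ²(1 − fₕ)sₕ²/nₕ.
55–64: 5739²·(1 − 737/5739)·65000/737 = 2.5317789 × 10^9.
18–34: 4710²·(1 − 964/4710)·35600/964 = 6.5157085 × 10^8.
35–54: 5320²·(1 − 1029/5320)·202000/1029 = 4.4813219 × 10^9.
Sum = 7.6646717 × 10^9.

7.6647 × 10^9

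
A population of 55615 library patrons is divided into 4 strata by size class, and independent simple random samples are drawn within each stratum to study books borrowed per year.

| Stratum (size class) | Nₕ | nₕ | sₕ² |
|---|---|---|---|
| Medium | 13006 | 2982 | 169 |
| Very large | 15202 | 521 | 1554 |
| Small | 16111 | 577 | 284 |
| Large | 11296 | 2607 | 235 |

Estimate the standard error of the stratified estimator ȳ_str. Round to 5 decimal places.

Var(ȳ_str) = Σₕ Wₕ²(1 − fₕ)sₕ²/nₕ with Wₕ = Nₕ/N, N = 55615.
Medium: Wₕ = 0.23385777; term = 0.23385777²·(1 − 0.22927879)·169/2982 = 0.0023888011.
Very large: Wₕ = 0.27334352; term = 0.27334352²·(1 − 0.03427181)·1554/521 = 0.21522156.
Small: Wₕ = 0.28968803; term = 0.28968803²·(1 − 0.03581404)·284/577 = 0.039825794.
Large: Wₕ = 0.20311067; term = 0.20311067²·(1 − 0.23078966)·235/2607 = 0.0028604702.
Sum = 0.26029663.
SE = √(0.26029663) = 0.51019.

0.51019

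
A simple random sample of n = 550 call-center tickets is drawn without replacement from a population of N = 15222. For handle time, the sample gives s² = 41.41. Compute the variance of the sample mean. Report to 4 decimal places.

0.0726

Under SRS without replacement, Var(ȳ) = (1 − f)·s²/n with f = n/N = 550/15222 = 0.03613191.
Var(ȳ) = (1 − 0.03613191)·41.41/550 = 0.96386809·0.075290909 = 0.072570504.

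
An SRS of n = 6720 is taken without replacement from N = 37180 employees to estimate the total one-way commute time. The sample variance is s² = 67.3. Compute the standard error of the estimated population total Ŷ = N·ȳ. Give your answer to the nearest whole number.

3368

Var(Ŷ) = N²·Var(ȳ) = N²·(1 − n/N)·s²/n.
f = 6720/37180 = 0.18074233; Var(ȳ) = 0.81925767·67.3/6720 = 0.008204768.
Var(Ŷ) = 37180² · 0.008204768 = 1.1341881 × 10^7.
SE(Ŷ) = √(1.1341881 × 10^7) = 3368.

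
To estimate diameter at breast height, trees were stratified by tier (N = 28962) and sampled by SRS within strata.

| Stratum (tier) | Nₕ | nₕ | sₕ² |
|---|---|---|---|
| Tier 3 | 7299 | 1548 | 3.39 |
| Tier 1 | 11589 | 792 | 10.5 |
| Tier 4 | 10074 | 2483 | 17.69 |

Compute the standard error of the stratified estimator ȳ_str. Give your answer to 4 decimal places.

0.0523

Var(ȳ_str) = Σₕ Wₕ²(1 − fₕ)sₕ²/nₕ with Wₕ = Nₕ/N, N = 28962.
Tier 3: Wₕ = 0.25201989; term = 0.25201989²·(1 − 0.21208385)·3.39/1548 = 1.0959188 × 10^-4.
Tier 1: Wₕ = 0.40014502; term = 0.40014502²·(1 − 0.06834067)·10.5/792 = 0.0019776803.
Tier 4: Wₕ = 0.34783509; term = 0.34783509²·(1 − 0.24647608)·17.69/2483 = 6.4952363 × 10^-4.
Sum = 0.0027367958.
SE = √(0.0027367958) = 0.0523.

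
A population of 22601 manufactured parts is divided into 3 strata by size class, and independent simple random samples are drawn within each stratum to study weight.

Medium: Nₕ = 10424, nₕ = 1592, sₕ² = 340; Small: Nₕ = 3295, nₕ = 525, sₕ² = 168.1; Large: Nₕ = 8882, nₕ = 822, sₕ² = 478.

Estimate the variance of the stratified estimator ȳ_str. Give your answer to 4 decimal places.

Var(ȳ_str) = Σₕ Wₕ²(1 − fₕ)sₕ²/nₕ with Wₕ = Nₕ/N, N = 22601.
Medium: Wₕ = 0.46121853; term = 0.46121853²·(1 − 0.15272448)·340/1592 = 0.038492313.
Small: Wₕ = 0.14579001; term = 0.14579001²·(1 − 0.15933232)·168.1/525 = 0.0057212152.
Large: Wₕ = 0.39299146; term = 0.39299146²·(1 − 0.09254672)·478/822 = 0.08149793.
Sum = 0.12571146.

0.1257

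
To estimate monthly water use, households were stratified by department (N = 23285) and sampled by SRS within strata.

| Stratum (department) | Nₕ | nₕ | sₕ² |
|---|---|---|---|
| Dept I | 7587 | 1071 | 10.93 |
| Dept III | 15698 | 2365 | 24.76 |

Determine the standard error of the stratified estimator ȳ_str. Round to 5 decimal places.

Var(ȳ_str) = Σₕ Wₕ²(1 − fₕ)sₕ²/nₕ with Wₕ = Nₕ/N, N = 23285.
Dept I: Wₕ = 0.32583208; term = 0.32583208²·(1 − 0.14116251)·10.93/1071 = 9.3052783 × 10^-4.
Dept III: Wₕ = 0.67416792; term = 0.67416792²·(1 − 0.15065613)·24.76/2365 = 0.0040414687.
Sum = 0.0049719965.
SE = √(0.0049719965) = 0.07051.

0.07051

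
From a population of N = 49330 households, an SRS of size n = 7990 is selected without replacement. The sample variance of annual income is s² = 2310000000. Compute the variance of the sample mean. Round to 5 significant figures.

Under SRS without replacement, Var(ȳ) = (1 − f)·s²/n with f = n/N = 7990/49330 = 0.16197040.
Var(ȳ) = (1 − 0.16197040)·2310000000/7990 = 0.83802960·289111.39 = 242283.9.

242280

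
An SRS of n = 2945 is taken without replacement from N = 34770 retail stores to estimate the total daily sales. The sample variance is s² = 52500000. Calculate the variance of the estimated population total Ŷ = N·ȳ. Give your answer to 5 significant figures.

Var(Ŷ) = N²·Var(ȳ) = N²·(1 − n/N)·s²/n.
f = 2945/34770 = 0.08469945; Var(ȳ) = 0.91530055·52500000/2945 = 16316.903.
Var(Ŷ) = 34770² · 16316.903 = 1.9726367 × 10^13.

1.9726 × 10^13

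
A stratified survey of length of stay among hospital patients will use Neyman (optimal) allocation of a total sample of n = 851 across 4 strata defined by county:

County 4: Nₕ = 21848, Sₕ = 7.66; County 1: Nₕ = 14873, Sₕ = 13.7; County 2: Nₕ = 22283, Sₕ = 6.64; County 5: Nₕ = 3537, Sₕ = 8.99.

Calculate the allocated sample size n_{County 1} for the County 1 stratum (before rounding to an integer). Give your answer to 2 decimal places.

314.77

Neyman allocation: nₕ = n·NₕSₕ / Σⱼ NⱼSⱼ.
Σ NⱼSⱼ = 21848·7.66 + 14873·13.7 + 22283·6.64 + 3537·8.99 = 550872.53.
n_{County 1} = 851·14873·13.7 / 550872.53 = 314.77.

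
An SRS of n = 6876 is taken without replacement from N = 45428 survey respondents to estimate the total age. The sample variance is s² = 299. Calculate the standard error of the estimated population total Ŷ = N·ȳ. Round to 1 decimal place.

Var(Ŷ) = N²·Var(ȳ) = N²·(1 − n/N)·s²/n.
f = 6876/45428 = 0.15136039; Var(ȳ) = 0.84863961·299/6876 = 0.03690274.
Var(Ŷ) = 45428² · 0.03690274 = 7.6156302 × 10^7.
SE(Ŷ) = √(7.6156302 × 10^7) = 8726.8.

8726.8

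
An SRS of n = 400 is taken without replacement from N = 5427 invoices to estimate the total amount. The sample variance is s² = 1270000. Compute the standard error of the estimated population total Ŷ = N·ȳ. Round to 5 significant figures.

294310

Var(Ŷ) = N²·Var(ȳ) = N²·(1 − n/N)·s²/n.
f = 400/5427 = 0.07370555; Var(ȳ) = 0.92629445·1270000/400 = 2940.9849.
Var(Ŷ) = 5427² · 2940.9849 = 8.6618855 × 10^10.
SE(Ŷ) = √(8.6618855 × 10^10) = 294310.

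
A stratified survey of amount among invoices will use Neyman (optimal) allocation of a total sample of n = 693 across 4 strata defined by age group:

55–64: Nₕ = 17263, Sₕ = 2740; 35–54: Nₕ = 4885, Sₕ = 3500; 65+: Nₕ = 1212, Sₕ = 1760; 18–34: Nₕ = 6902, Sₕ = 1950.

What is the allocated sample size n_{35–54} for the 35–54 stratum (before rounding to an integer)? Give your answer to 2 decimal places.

Neyman allocation: nₕ = n·NₕSₕ / Σⱼ NⱼSⱼ.
Σ NⱼSⱼ = 17263·2740 + 4885·3500 + 1212·1760 + 6902·1950 = 7.999014 × 10^7.
n_{35–54} = 693·4885·3500 / (7.999014 × 10^7) = 148.13.

148.13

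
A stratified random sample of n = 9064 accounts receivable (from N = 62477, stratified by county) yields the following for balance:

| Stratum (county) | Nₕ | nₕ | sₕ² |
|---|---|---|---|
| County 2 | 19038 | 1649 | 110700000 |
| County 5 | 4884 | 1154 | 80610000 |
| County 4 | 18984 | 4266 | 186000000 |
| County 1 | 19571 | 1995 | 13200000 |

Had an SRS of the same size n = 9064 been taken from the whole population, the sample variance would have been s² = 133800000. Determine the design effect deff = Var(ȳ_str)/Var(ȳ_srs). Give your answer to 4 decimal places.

0.7705

Var(ȳ_str) = Σ Wₕ²(1−fₕ)sₕ²/nₕ with Wₕ = Nₕ/62477:
  County 2: (19038/62477)²·(1−1649/19038)·110700000/1649 = 5693.5424
  County 5: (4884/62477)²·(1−1154/4884)·80610000/1154 = 326.00725
  County 4: (18984/62477)²·(1−4266/18984)·186000000/4266 = 3120.9606
  County 1: (19571/62477)²·(1−1995/19571)·13200000/1995 = 583.07411
  → Var(ȳ_str) = 9723.5844.
Var(ȳ_srs) = (1 − 9064/62477)·133800000/9064 = 12620.107.
deff = 9723.5844 / 12620.107 = 0.7705.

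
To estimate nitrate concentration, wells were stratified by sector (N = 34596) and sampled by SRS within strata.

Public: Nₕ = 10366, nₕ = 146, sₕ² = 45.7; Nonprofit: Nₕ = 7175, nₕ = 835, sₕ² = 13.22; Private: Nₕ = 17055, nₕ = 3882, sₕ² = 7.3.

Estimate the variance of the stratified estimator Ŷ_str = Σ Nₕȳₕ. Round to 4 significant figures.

3.430 × 10^7

Var(Ŷ_str) = Σₕ Nₕ²(1 − fₕ)sₕ²/nₕ.
Public: 10366²·(1 − 146/10366)·45.7/146 = 3.3160834 × 10^7.
Nonprofit: 7175²·(1 − 835/7175)·13.22/835 = 720205.02.
Private: 17055²·(1 − 3882/17055)·7.3/3882 = 422477.66.
Sum = 3.4303517 × 10^7.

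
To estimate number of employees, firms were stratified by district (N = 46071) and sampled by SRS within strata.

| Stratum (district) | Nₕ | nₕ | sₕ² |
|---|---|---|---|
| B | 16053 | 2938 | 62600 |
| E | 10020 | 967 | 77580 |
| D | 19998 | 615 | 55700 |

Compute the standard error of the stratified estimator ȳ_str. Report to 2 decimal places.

Var(ȳ_str) = Σₕ Wₕ²(1 − fₕ)sₕ²/nₕ with Wₕ = Nₕ/N, N = 46071.
B: Wₕ = 0.34844045; term = 0.34844045²·(1 − 0.18301875)·62600/2938 = 2.113449.
E: Wₕ = 0.21749040; term = 0.21749040²·(1 − 0.09650699)·77580/967 = 3.4286903.
D: Wₕ = 0.43406915; term = 0.43406915²·(1 − 0.03075308)·55700/615 = 16.53988.
Sum = 22.082019.
SE = √(22.082019) = 4.70.

4.70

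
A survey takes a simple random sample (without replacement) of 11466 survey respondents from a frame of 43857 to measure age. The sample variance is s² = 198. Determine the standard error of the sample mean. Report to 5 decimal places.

0.11293

Under SRS without replacement, Var(ȳ) = (1 − f)·s²/n with f = n/N = 11466/43857 = 0.26144059.
Var(ȳ) = (1 − 0.26144059)·198/11466 = 0.73855941·0.017268446 = 0.012753773.
SE(ȳ) = √(0.012753773) = 0.11293.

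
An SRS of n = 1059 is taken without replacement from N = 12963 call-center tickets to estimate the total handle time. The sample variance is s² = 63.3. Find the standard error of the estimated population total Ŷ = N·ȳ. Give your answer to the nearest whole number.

Var(Ŷ) = N²·Var(ȳ) = N²·(1 − n/N)·s²/n.
f = 1059/12963 = 0.08169405; Var(ȳ) = 0.91830595·63.3/1059 = 0.054890242.
Var(Ŷ) = 12963² · 0.054890242 = 9.2237216 × 10^6.
SE(Ŷ) = √(9.2237216 × 10^6) = 3037.

3037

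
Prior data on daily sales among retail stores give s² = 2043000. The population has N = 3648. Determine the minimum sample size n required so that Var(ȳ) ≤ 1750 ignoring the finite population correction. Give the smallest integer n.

1168

Without fpc, n₀ = s²/D = 2043000/1750 = 1167.4286.
Rounding up, n = 1168.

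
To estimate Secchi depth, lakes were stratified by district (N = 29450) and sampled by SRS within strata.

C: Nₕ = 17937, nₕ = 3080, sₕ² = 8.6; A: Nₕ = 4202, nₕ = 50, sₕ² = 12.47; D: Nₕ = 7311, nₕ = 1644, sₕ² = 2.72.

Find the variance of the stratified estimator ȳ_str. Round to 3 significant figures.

0.00595

Var(ȳ_str) = Σₕ Wₕ²(1 − fₕ)sₕ²/nₕ with Wₕ = Nₕ/N, N = 29450.
C: Wₕ = 0.60906621; term = 0.60906621²·(1 − 0.17171210)·8.6/3080 = 8.5794227 × 10^-4.
A: Wₕ = 0.14268251; term = 0.14268251²·(1 − 0.01189910)·12.47/50 = 0.0050169439.
D: Wₕ = 0.24825127; term = 0.24825127²·(1 − 0.22486664)·2.72/1644 = 7.903628 × 10^-5.
Sum = 0.0059539225.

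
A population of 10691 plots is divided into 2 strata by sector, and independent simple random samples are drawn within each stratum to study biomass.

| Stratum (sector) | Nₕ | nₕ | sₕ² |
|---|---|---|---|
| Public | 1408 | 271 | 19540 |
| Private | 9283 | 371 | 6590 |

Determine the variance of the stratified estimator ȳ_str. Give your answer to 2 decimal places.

13.87

Var(ȳ_str) = Σₕ Wₕ²(1 − fₕ)sₕ²/nₕ with Wₕ = Nₕ/N, N = 10691.
Public: Wₕ = 0.13169956; term = 0.13169956²·(1 − 0.19247159)·19540/271 = 1.0099078.
Private: Wₕ = 0.86830044; term = 0.86830044²·(1 − 0.03996553)·6590/371 = 12.856962.
Sum = 13.86687.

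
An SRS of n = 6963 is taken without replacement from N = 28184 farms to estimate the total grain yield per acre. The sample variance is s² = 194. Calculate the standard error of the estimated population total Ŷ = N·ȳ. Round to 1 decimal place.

4082.1

Var(Ŷ) = N²·Var(ȳ) = N²·(1 − n/N)·s²/n.
f = 6963/28184 = 0.24705507; Var(ȳ) = 0.75294493·194/6963 = 0.020978216.
Var(Ŷ) = 28184² · 0.020978216 = 1.6663791 × 10^7.
SE(Ŷ) = √(1.6663791 × 10^7) = 4082.1.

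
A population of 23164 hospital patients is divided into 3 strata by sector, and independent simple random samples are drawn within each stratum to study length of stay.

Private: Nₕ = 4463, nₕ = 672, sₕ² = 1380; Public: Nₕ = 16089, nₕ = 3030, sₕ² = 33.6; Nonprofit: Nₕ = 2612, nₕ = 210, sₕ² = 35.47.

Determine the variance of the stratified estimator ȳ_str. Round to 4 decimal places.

0.0711

Var(ȳ_str) = Σₕ Wₕ²(1 − fₕ)sₕ²/nₕ with Wₕ = Nₕ/N, N = 23164.
Private: Wₕ = 0.19266966; term = 0.19266966²·(1 − 0.15057136)·1380/672 = 0.064753519.
Public: Wₕ = 0.69456916; term = 0.69456916²·(1 − 0.18832743)·33.6/3030 = 0.0043421869.
Nonprofit: Wₕ = 0.11276118; term = 0.11276118²·(1 − 0.08039816)·35.47/210 = 0.0019749721.
Sum = 0.071070678.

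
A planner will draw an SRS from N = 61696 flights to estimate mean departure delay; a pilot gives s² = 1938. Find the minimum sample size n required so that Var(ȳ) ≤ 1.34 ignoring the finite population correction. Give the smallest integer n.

Without fpc, n₀ = s²/D = 1938/1.34 = 1446.2687.
Rounding up, n = 1447.

1447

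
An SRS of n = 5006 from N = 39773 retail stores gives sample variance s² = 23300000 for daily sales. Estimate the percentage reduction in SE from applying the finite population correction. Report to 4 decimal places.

f = n/N = 5006/39773 = 0.12586428.
SE_no-fpc = √(s²/n) = 68.223271; SE_fpc = √((1−f)s²/n) = 63.785501.
Ratio = √(1−f) = 0.93495226. Reduction = 100·(1 − 0.93495226) = 6.5048%.

6.5048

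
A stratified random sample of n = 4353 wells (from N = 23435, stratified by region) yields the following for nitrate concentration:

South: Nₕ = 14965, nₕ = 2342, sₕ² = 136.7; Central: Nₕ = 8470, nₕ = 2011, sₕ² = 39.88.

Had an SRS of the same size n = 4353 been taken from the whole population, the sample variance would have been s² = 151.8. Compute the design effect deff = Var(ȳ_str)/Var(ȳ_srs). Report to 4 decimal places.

Var(ȳ_str) = Σ Wₕ²(1−fₕ)sₕ²/nₕ with Wₕ = Nₕ/23435:
  South: (14965/23435)²·(1−2342/14965)·136.7/2342 = 0.020076639
  Central: (8470/23435)²·(1−2011/8470)·39.88/2011 = 0.001975431
  → Var(ȳ_str) = 0.02205207.
Var(ȳ_srs) = (1 − 4353/23435)·151.8/4353 = 0.028395011.
deff = 0.02205207 / 0.028395011 = 0.7766.

0.7766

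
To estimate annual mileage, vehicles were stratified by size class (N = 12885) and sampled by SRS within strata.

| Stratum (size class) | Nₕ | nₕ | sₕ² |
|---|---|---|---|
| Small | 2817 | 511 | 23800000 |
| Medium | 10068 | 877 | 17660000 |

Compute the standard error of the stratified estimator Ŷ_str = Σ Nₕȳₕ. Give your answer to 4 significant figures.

1.472 × 10^6

Var(Ŷ_str) = Σₕ Nₕ²(1 − fₕ)sₕ²/nₕ.
Small: 2817²·(1 − 511/2817)·23800000/511 = 3.0255352 × 10^11.
Medium: 10068²·(1 − 877/10068)·17660000/877 = 1.8633613 × 10^12.
Sum = 2.1659148 × 10^12.
SE = √(2.1659148 × 10^12) = 1.472 × 10^6.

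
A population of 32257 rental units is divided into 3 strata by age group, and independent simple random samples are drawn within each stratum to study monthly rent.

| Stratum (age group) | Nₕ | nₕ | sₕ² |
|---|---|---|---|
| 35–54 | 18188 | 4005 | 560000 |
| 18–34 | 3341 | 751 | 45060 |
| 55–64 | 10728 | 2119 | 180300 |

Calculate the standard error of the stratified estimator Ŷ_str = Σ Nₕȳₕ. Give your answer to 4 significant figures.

Var(Ŷ_str) = Σₕ Nₕ²(1 − fₕ)sₕ²/nₕ.
35–54: 18188²·(1 − 4005/18188)·560000/4005 = 3.606937 × 10^10.
18–34: 3341²·(1 − 751/3341)·45060/751 = 5.191914 × 10^8.
55–64: 10728²·(1 − 2119/10728)·180300/2119 = 7.8584382 × 10^9.
Sum = 4.4447 × 10^10.
SE = √(4.4447 × 10^10) = 210800.

210800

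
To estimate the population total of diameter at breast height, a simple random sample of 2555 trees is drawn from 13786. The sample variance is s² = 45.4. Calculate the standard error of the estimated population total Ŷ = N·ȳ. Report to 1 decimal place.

1658.7

Var(Ŷ) = N²·Var(ȳ) = N²·(1 − n/N)·s²/n.
f = 2555/13786 = 0.18533295; Var(ȳ) = 0.81466705·45.4/2555 = 0.014475884.
Var(Ŷ) = 13786² · 0.014475884 = 2.7511967 × 10^6.
SE(Ŷ) = √(2.7511967 × 10^6) = 1658.7.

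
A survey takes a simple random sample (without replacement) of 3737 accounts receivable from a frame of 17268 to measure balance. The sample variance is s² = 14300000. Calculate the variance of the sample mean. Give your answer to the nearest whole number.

2998

Under SRS without replacement, Var(ȳ) = (1 − f)·s²/n with f = n/N = 3737/17268 = 0.21641186.
Var(ȳ) = (1 − 0.21641186)·14300000/3737 = 0.78358814·3826.5989 = 2998.4775.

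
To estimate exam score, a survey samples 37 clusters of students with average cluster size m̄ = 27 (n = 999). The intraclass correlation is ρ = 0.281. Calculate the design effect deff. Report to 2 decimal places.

8.31

deff = 1 + (27 − 1)·0.281 = 1 + 7.306 = 8.306.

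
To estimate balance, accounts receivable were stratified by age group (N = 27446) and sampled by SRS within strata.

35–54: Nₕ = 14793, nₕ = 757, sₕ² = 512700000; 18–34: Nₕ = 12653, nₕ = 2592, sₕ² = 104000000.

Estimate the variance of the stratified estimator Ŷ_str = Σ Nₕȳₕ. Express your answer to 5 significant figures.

Var(Ŷ_str) = Σₕ Nₕ²(1 − fₕ)sₕ²/nₕ.
35–54: 14793²·(1 − 757/14793)·512700000/757 = 1.4062646 × 10^14.
18–34: 12653²·(1 − 2592/12653)·104000000/2592 = 5.1077896 × 10^12.
Sum = 1.4573425 × 10^14.

1.4573 × 10^14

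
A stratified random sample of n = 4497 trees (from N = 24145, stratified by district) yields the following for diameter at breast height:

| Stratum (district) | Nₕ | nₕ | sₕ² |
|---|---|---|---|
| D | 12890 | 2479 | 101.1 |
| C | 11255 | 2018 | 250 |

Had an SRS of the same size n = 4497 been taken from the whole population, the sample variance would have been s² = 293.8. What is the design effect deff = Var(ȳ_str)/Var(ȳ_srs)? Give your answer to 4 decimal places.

Var(ȳ_str) = Σ Wₕ²(1−fₕ)sₕ²/nₕ with Wₕ = Nₕ/24145:
  D: (12890/24145)²·(1−2479/12890)·101.1/2479 = 0.0093878377
  C: (11255/24145)²·(1−2018/11255)·250/2018 = 0.022092297
  → Var(ȳ_str) = 0.031480135.
Var(ȳ_srs) = (1 − 4497/24145)·293.8/4497 = 0.053164293.
deff = 0.031480135 / 0.053164293 = 0.5921.

0.5921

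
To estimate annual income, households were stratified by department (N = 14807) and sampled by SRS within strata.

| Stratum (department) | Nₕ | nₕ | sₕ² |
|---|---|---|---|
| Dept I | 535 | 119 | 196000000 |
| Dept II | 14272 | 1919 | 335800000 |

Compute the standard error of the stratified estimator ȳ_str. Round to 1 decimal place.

377.3

Var(ȳ_str) = Σₕ Wₕ²(1 − fₕ)sₕ²/nₕ with Wₕ = Nₕ/N, N = 14807.
Dept I: Wₕ = 0.03613156; term = 0.03613156²·(1 − 0.22242991)·196000000/119 = 1671.9453.
Dept II: Wₕ = 0.96386844; term = 0.96386844²·(1 − 0.13445908)·335800000/1919 = 140711.26.
Sum = 142383.21.
SE = √(142383.21) = 377.3.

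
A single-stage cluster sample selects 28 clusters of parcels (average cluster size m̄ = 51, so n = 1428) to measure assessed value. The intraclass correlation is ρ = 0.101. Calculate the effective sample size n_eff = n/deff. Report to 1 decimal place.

deff = 1 + (51 − 1)·0.101 = 1 + 5.05 = 6.05.
n_eff = 1428 / 6.05 = 236.0.

236.0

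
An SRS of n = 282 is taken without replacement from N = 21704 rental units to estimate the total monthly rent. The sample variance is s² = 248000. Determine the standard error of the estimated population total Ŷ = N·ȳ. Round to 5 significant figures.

Var(Ŷ) = N²·Var(ȳ) = N²·(1 − n/N)·s²/n.
f = 282/21704 = 0.01299300; Var(ȳ) = 0.98700700·248000/282 = 868.00616.
Var(Ŷ) = 21704² · 868.00616 = 4.0888612 × 10^11.
SE(Ŷ) = √(4.0888612 × 10^11) = 639440.

639440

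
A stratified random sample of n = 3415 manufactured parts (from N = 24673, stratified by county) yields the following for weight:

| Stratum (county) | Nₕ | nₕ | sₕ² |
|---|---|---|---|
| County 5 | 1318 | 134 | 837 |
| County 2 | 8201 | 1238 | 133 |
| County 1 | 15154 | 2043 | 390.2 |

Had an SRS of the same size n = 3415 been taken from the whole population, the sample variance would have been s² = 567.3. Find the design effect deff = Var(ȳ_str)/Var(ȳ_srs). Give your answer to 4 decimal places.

Var(ȳ_str) = Σ Wₕ²(1−fₕ)sₕ²/nₕ with Wₕ = Nₕ/24673:
  County 5: (1318/24673)²·(1−134/1318)·837/134 = 0.016011936
  County 2: (8201/24673)²·(1−1238/8201)·133/1238 = 0.010077442
  County 1: (15154/24673)²·(1−2043/15154)·390.2/2043 = 0.062335878
  → Var(ȳ_str) = 0.088425256.
Var(ȳ_srs) = (1 − 3415/24673)·567.3/3415 = 0.14312731.
deff = 0.088425256 / 0.14312731 = 0.6178.

0.6178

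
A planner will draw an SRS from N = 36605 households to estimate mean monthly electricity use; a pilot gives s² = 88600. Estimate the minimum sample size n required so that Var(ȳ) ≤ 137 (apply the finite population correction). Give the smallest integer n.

636

Without fpc, n₀ = s²/D = 88600/137 = 646.7153.
With fpc, (1 − n/N)·s²/n ≤ D requires n ≥ n₀/(1 + n₀/N) = 646.7153/(1 + 646.7153/36605) = 635.4879.
Rounding up, n = 636.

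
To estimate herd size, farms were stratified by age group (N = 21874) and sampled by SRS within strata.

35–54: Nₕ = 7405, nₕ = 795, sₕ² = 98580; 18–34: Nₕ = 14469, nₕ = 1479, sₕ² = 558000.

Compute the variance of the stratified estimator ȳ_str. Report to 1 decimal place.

Var(ȳ_str) = Σₕ Wₕ²(1 − fₕ)sₕ²/nₕ with Wₕ = Nₕ/N, N = 21874.
35–54: Wₕ = 0.33852976; term = 0.33852976²·(1 − 0.10735989)·98580/795 = 12.685039.
18–34: Wₕ = 0.66147024; term = 0.66147024²·(1 − 0.10221854)·558000/1479 = 148.2031.
Sum = 160.88814.

160.9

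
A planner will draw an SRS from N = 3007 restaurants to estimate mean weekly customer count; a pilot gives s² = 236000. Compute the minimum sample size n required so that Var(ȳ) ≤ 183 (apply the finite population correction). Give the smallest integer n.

Without fpc, n₀ = s²/D = 236000/183 = 1289.6175.
With fpc, (1 − n/N)·s²/n ≤ D requires n ≥ n₀/(1 + n₀/N) = 1289.6175/(1 + 1289.6175/3007) = 902.5425.
Rounding up, n = 903.

903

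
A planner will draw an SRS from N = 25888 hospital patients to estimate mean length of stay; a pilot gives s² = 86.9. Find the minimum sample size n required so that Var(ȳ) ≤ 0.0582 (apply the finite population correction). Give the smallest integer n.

1412

Without fpc, n₀ = s²/D = 86.9/0.0582 = 1493.1271.
With fpc, (1 − n/N)·s²/n ≤ D requires n ≥ n₀/(1 + n₀/N) = 1493.1271/(1 + 1493.1271/25888) = 1411.7050.
Rounding up, n = 1412.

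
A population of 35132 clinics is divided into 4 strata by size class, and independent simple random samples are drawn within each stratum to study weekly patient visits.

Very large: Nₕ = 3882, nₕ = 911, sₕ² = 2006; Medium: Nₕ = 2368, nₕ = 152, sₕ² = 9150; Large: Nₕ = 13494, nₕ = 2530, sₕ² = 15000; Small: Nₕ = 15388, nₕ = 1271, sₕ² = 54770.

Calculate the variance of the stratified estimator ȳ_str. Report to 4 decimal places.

Var(ȳ_str) = Σₕ Wₕ²(1 − fₕ)sₕ²/nₕ with Wₕ = Nₕ/N, N = 35132.
Very large: Wₕ = 0.11049755; term = 0.11049755²·(1 − 0.23467285)·2006/911 = 0.020576191.
Medium: Wₕ = 0.06740294; term = 0.06740294²·(1 − 0.06418919)·9150/152 = 0.25593119.
Large: Wₕ = 0.38409427; term = 0.38409427²·(1 − 0.18749074)·15000/2530 = 0.71068103.
Small: Wₕ = 0.43800524; term = 0.43800524²·(1 − 0.08259683)·54770/1271 = 7.5843093.
Sum = 8.5714977.

8.5715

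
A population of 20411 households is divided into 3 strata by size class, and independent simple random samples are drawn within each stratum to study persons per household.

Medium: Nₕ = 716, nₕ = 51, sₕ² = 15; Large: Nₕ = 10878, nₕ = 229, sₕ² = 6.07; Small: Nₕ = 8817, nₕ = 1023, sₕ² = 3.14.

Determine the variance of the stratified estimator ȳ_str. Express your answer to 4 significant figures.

Var(ȳ_str) = Σₕ Wₕ²(1 − fₕ)sₕ²/nₕ with Wₕ = Nₕ/N, N = 20411.
Medium: Wₕ = 0.03507912; term = 0.03507912²·(1 − 0.07122905)·15/51 = 3.3614541 × 10^-4.
Large: Wₕ = 0.53294792; term = 0.53294792²·(1 − 0.02105166)·6.07/229 = 0.0073702552.
Small: Wₕ = 0.43197296; term = 0.43197296²·(1 − 0.11602586)·3.14/1023 = 5.0629856 × 10^-4.
Sum = 0.0082126992.

0.008213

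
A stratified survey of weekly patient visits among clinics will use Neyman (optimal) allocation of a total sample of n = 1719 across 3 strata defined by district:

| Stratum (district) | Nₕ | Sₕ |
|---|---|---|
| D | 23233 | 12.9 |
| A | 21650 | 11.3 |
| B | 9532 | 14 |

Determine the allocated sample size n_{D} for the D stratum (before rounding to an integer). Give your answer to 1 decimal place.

Neyman allocation: nₕ = n·NₕSₕ / Σⱼ NⱼSⱼ.
Σ NⱼSⱼ = 23233·12.9 + 21650·11.3 + 9532·14 = 677798.7.
n_{D} = 1719·23233·12.9 / 677798.7 = 760.1.

760.1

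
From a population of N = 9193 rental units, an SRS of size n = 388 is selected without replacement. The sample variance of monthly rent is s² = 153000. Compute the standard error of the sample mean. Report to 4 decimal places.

Under SRS without replacement, Var(ȳ) = (1 − f)·s²/n with f = n/N = 388/9193 = 0.04220603.
Var(ȳ) = (1 − 0.04220603)·153000/388 = 0.95779397·394.3299 = 377.6868.
SE(ȳ) = √(377.6868) = 19.4342.

19.4342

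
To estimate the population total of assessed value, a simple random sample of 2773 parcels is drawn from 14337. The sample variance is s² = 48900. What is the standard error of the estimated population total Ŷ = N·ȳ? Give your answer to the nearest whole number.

Var(Ŷ) = N²·Var(ȳ) = N²·(1 − n/N)·s²/n.
f = 2773/14337 = 0.19341564; Var(ȳ) = 0.80658436·48900/2773 = 14.223576.
Var(Ŷ) = 14337² · 14.223576 = 2.9236499 × 10^9.
SE(Ŷ) = √(2.9236499 × 10^9) = 54071.

54071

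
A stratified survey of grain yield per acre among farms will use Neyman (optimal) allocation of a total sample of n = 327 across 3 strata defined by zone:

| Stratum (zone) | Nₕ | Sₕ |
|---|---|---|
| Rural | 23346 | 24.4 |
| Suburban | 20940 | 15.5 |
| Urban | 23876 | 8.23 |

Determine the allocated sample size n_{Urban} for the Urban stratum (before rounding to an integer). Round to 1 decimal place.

Neyman allocation: nₕ = n·NₕSₕ / Σⱼ NⱼSⱼ.
Σ NⱼSⱼ = 23346·24.4 + 20940·15.5 + 23876·8.23 = 1.0907119 × 10^6.
n_{Urban} = 327·23876·8.23 / (1.0907119 × 10^6) = 58.9.

58.9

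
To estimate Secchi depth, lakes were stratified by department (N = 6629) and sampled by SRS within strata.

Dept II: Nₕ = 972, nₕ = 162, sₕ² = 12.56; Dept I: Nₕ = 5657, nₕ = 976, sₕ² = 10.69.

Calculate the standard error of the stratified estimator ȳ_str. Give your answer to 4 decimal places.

0.0894

Var(ȳ_str) = Σₕ Wₕ²(1 − fₕ)sₕ²/nₕ with Wₕ = Nₕ/N, N = 6629.
Dept II: Wₕ = 0.14662845; term = 0.14662845²·(1 − 0.16666667)·12.56/162 = 0.0013890884.
Dept I: Wₕ = 0.85337155; term = 0.85337155²·(1 − 0.17252961)·10.69/976 = 0.0066001935.
Sum = 0.0079892819.
SE = √(0.0079892819) = 0.0894.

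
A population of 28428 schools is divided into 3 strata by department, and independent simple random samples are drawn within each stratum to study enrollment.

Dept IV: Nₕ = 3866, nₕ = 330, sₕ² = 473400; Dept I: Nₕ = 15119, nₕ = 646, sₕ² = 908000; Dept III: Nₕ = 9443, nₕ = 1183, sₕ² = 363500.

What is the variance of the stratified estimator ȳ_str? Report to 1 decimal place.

Var(ȳ_str) = Σₕ Wₕ²(1 − fₕ)sₕ²/nₕ with Wₕ = Nₕ/N, N = 28428.
Dept IV: Wₕ = 0.13599268; term = 0.13599268²·(1 − 0.08535954)·473400/330 = 24.265867.
Dept I: Wₕ = 0.53183481; term = 0.53183481²·(1 − 0.04272769)·908000/646 = 380.57683.
Dept III: Wₕ = 0.33217251; term = 0.33217251²·(1 − 0.12527798)·363500/1183 = 29.656309.
Sum = 434.49901.

434.5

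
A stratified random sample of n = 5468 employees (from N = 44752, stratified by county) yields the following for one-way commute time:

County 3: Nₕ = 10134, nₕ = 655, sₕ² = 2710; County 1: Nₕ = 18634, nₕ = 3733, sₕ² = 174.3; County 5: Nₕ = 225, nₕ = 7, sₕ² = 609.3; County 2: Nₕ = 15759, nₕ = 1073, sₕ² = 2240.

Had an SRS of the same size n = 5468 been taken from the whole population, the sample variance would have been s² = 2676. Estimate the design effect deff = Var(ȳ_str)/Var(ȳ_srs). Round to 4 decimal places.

1.0435

Var(ȳ_str) = Σ Wₕ²(1−fₕ)sₕ²/nₕ with Wₕ = Nₕ/44752:
  County 3: (10134/44752)²·(1−655/10134)·2710/655 = 0.1984479
  County 1: (18634/44752)²·(1−3733/18634)·174.3/3733 = 0.0064734531
  County 5: (225/44752)²·(1−7/225)·609.3/7 = 0.0021318039
  County 2: (15759/44752)²·(1−1073/15759)·2240/1073 = 0.24124348
  → Var(ȳ_str) = 0.44829664.
Var(ȳ_srs) = (1 − 5468/44752)·2676/5468 = 0.42959662.
deff = 0.44829664 / 0.42959662 = 1.0435.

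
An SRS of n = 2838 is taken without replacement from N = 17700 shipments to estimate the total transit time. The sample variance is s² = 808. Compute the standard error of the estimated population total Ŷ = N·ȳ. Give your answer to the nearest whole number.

8654

Var(Ŷ) = N²·Var(ȳ) = N²·(1 − n/N)·s²/n.
f = 2838/17700 = 0.16033898; Var(ȳ) = 0.83966102·808/2838 = 0.23905782.
Var(Ŷ) = 17700² · 0.23905782 = 7.4894424 × 10^7.
SE(Ŷ) = √(7.4894424 × 10^7) = 8654.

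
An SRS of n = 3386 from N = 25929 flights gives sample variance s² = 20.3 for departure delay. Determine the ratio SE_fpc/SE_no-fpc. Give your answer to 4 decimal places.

f = n/N = 3386/25929 = 0.13058737.
SE_no-fpc = √(s²/n) = 0.077429159; SE_fpc = √((1−f)s²/n) = 0.072196728.
Ratio = √(1−f) = 0.93242299.

0.9324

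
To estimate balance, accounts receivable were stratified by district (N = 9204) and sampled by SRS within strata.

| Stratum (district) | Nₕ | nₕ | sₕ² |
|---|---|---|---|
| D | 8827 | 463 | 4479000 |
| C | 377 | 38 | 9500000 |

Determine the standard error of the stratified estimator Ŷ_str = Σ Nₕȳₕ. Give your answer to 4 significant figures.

863800

Var(Ŷ_str) = Σₕ Nₕ²(1 − fₕ)sₕ²/nₕ.
D: 8827²·(1 − 463/8827)·4479000/463 = 7.1421213 × 10^11.
C: 377²·(1 − 38/377)·9500000/38 = 3.195075 × 10^10.
Sum = 7.4616288 × 10^11.
SE = √(7.4616288 × 10^11) = 863800.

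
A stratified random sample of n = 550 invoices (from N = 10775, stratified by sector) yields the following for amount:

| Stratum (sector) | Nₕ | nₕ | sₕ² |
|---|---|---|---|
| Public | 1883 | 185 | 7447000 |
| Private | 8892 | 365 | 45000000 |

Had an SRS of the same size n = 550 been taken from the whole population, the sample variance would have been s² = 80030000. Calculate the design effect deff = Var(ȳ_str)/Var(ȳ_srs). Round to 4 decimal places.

Var(ȳ_str) = Σ Wₕ²(1−fₕ)sₕ²/nₕ with Wₕ = Nₕ/10775:
  Public: (1883/10775)²·(1−185/1883)·7447000/185 = 1108.5699
  Private: (8892/10775)²·(1−365/8892)·45000000/365 = 80515.744
  → Var(ȳ_str) = 81624.314.
Var(ȳ_srs) = (1 − 550/10775)·80030000/550 = 138081.71.
deff = 81624.314 / 138081.71 = 0.5911.

0.5911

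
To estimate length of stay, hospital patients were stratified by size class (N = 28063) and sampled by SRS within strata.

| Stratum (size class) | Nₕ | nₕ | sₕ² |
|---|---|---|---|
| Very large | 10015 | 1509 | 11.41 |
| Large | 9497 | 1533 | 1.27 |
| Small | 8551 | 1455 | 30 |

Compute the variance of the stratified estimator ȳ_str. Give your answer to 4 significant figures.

0.002486

Var(ȳ_str) = Σₕ Wₕ²(1 − fₕ)sₕ²/nₕ with Wₕ = Nₕ/N, N = 28063.
Very large: Wₕ = 0.35687560; term = 0.35687560²·(1 − 0.15067399)·11.41/1509 = 8.1790817 × 10^-4.
Large: Wₕ = 0.33841713; term = 0.33841713²·(1 − 0.16141940)·1.27/1533 = 7.9562984 × 10^-5.
Small: Wₕ = 0.30470727; term = 0.30470727²·(1 − 0.17015554)·30/1455 = 0.001588622.
Sum = 0.0024860932.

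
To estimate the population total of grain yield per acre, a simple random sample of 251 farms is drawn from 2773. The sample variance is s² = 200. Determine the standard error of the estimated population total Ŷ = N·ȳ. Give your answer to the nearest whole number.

2361

Var(Ŷ) = N²·Var(ȳ) = N²·(1 − n/N)·s²/n.
f = 251/2773 = 0.09051569; Var(ȳ) = 0.90948431·200/251 = 0.7246887.
Var(Ŷ) = 2773² · 0.7246887 = 5.5725148 × 10^6.
SE(Ŷ) = √(5.5725148 × 10^6) = 2361.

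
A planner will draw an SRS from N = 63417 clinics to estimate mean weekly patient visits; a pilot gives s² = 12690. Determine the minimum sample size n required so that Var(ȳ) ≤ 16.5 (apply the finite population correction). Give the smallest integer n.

Without fpc, n₀ = s²/D = 12690/16.5 = 769.0909.
With fpc, (1 − n/N)·s²/n ≤ D requires n ≥ n₀/(1 + n₀/N) = 769.0909/(1 + 769.0909/63417) = 759.8755.
Rounding up, n = 760.

760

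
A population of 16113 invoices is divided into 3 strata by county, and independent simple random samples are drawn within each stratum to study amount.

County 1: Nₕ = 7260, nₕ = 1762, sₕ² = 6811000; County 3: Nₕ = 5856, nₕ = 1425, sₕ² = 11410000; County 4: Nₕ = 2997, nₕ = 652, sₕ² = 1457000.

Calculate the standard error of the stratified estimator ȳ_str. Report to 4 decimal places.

Var(ȳ_str) = Σₕ Wₕ²(1 − fₕ)sₕ²/nₕ with Wₕ = Nₕ/N, N = 16113.
County 1: Wₕ = 0.45056786; term = 0.45056786²·(1 − 0.24269972)·6811000/1762 = 594.28329.
County 3: Wₕ = 0.36343325; term = 0.36343325²·(1 − 0.24334016)·11410000/1425 = 800.24097.
County 4: Wₕ = 0.18599888; term = 0.18599888²·(1 − 0.21755088)·1457000/652 = 60.490717.
Sum = 1455.015.
SE = √(1455.015) = 38.1447.

38.1447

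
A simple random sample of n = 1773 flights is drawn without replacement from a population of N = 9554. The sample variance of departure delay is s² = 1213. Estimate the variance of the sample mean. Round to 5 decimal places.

0.55719

Under SRS without replacement, Var(ȳ) = (1 − f)·s²/n with f = n/N = 1773/9554 = 0.18557672.
Var(ȳ) = (1 − 0.18557672)·1213/1773 = 0.81442328·0.68415116 = 0.55718863.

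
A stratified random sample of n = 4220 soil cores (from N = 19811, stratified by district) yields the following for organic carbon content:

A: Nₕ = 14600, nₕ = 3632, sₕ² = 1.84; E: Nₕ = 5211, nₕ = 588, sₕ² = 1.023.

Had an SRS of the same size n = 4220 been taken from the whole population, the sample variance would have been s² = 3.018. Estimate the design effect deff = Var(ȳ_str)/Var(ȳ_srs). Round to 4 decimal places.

0.5570

Var(ȳ_str) = Σ Wₕ²(1−fₕ)sₕ²/nₕ with Wₕ = Nₕ/19811:
  A: (14600/19811)²·(1−3632/14600)·1.84/3632 = 2.0669953 × 10^-4
  E: (5211/19811)²·(1−588/5211)·1.023/588 = 1.0678997 × 10^-4
  → Var(ȳ_str) = 3.134895 × 10^-4.
Var(ȳ_srs) = (1 − 4220/19811)·3.018/4220 = 5.6282627 × 10^-4.
deff = (3.134895 × 10^-4) / (5.6282627 × 10^-4) = 0.5570.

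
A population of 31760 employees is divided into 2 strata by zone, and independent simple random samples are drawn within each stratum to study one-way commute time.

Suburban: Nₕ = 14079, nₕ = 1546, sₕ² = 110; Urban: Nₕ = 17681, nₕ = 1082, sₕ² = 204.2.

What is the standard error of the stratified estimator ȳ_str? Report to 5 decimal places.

Var(ȳ_str) = Σₕ Wₕ²(1 − fₕ)sₕ²/nₕ with Wₕ = Nₕ/N, N = 31760.
Suburban: Wₕ = 0.44329345; term = 0.44329345²·(1 − 0.10980894)·110/1546 = 0.012446552.
Urban: Wₕ = 0.55670655; term = 0.55670655²·(1 − 0.06119563)·204.2/1082 = 0.054910606.
Sum = 0.067357158.
SE = √(0.067357158) = 0.25953.

0.25953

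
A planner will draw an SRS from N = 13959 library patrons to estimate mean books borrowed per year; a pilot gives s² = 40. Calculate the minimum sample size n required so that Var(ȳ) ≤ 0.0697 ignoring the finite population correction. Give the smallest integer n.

574

Without fpc, n₀ = s²/D = 40/0.0697 = 573.8881.
Rounding up, n = 574.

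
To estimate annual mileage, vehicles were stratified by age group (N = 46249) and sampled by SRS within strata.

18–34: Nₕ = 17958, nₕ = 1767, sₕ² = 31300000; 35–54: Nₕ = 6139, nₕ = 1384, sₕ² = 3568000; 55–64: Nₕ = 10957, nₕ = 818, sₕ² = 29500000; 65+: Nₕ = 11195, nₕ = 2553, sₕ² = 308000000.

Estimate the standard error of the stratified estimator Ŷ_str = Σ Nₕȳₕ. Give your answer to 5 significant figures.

Var(Ŷ_str) = Σₕ Nₕ²(1 − fₕ)sₕ²/nₕ.
18–34: 17958²·(1 − 1767/17958)·31300000/1767 = 5.1503818 × 10^12.
35–54: 6139²·(1 − 1384/6139)·3568000/1384 = 7.5255269 × 10^10.
55–64: 10957²·(1 − 818/10957)·29500000/818 = 4.006411 × 10^12.
65+: 11195²·(1 − 2553/11195)·308000000/2553 = 1.1671811 × 10^13.
Sum = 2.0903859 × 10^13.
SE = √(2.0903859 × 10^13) = 4.5721 × 10^6.

4.5721 × 10^6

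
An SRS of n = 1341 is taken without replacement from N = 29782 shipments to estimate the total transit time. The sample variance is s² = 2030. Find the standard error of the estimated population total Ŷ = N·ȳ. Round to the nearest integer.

Var(Ŷ) = N²·Var(ȳ) = N²·(1 − n/N)·s²/n.
f = 1341/29782 = 0.04502720; Var(ȳ) = 0.95497280·2030/1341 = 1.4456337.
Var(Ŷ) = 29782² · 1.4456337 = 1.2822301 × 10^9.
SE(Ŷ) = √(1.2822301 × 10^9) = 35808.

35808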